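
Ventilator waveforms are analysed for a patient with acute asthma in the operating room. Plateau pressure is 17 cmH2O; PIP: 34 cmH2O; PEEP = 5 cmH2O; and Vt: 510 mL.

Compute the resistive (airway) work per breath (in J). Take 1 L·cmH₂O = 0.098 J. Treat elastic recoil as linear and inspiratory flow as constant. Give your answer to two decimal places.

With constant inspiratory flow the resistive pressure is constant at PIP − Pplat = 34 − 17 = 17.0 cmH2O, so resistive work = 17.0 × 0.510 = 8.67 L·cmH2O.
× 0.098 J/(L·cmH2O) → 0.8497 J.

0.85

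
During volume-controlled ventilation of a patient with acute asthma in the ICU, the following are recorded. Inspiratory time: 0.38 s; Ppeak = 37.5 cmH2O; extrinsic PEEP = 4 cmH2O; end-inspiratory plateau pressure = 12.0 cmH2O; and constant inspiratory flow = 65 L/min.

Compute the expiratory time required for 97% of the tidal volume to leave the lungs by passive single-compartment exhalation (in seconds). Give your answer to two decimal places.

4.25

Flow: 65 L/min ÷ 60 = 1.0833 L/s.
Vt = flow × Ti = 1.0833 L/s × 0.38 s × 1000 mL/L = 411.65 mL.
R = (PIP − Pplat)/V̇ = (37.5 − 12.0) / 1.0833 = 25.5/1.0833 = 23.539 cmH2O·s/L.
C = Vt/(Pplat − PEEP) = 411.65 / (12.0 − 4) = 411.65/8.0 = 51.456 mL/cmH2O.
τ = R × C = 23.539 × 0.05146 L/cmH2O = 1.211 s.
t = −τ·ln(1 − 0.97) = −1.211·ln(0.03) = 4.246 s.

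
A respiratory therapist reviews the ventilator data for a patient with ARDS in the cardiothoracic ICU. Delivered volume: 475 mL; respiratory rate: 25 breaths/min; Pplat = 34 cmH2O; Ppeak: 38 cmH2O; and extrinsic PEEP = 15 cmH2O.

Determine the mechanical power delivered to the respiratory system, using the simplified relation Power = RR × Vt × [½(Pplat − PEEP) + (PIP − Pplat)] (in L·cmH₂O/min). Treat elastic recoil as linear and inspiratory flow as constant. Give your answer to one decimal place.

160.3

Per-breath work = Vt × [½(Pplat−PEEP) + (PIP−Pplat)] = 0.475 × [0.5×19.0 + 4.0] = 0.475 × 13.5 = 6.413 L·cmH2O.
Power = 25 × 6.413 = 160.33 L·cmH2O/min.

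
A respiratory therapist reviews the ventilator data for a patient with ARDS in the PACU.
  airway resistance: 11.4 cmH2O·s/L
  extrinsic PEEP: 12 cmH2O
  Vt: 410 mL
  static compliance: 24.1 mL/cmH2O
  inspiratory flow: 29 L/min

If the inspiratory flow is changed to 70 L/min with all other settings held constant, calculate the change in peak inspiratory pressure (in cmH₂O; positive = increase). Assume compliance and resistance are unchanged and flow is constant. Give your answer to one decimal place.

7.8

Flow: 29 L/min ÷ 60 = 0.4833 L/s.
New flow: 70 L/min ÷ 60 = 1.1667 L/s.
PIP = Vt/C + R·V̇ + PEEP (constant-flow equation of motion).
Only the resistive term changes: ΔPIP = R × ΔV̇ = 11.4 × (1.1667 − 0.4833) = 11.4 × 0.6834 = 7.791 cmH2O.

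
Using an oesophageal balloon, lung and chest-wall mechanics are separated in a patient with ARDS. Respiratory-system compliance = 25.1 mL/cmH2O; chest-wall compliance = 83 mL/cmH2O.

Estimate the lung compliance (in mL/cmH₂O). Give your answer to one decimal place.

1/CL = 1/Crs − 1/Ccw.
1/CL = 1/25.1 − 1/83 = 0.02779.
CL = 35.984 mL/cmH2O.

36.0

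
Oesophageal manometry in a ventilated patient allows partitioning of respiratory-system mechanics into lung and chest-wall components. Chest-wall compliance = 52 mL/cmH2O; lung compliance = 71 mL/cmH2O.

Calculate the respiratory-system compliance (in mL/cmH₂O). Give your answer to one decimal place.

Lung and chest wall are elastances in series: 1/Crs = 1/CL + 1/Ccw.
1/Crs = 1/71 + 1/52 = 0.03332.
Crs = 30.012 mL/cmH2O.

30.0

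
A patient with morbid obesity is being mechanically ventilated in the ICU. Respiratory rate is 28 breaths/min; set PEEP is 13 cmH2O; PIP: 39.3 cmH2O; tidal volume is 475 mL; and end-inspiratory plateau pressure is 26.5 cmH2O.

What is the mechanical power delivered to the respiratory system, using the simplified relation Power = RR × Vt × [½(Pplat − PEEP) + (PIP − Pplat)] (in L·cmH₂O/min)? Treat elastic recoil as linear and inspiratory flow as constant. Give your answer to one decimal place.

Per-breath work = Vt × [½(Pplat−PEEP) + (PIP−Pplat)] = 0.475 × [0.5×13.5 + 12.8] = 0.475 × 19.55 = 9.286 L·cmH2O.
Power = 28 × 9.286 = 260.01 L·cmH2O/min.

260.0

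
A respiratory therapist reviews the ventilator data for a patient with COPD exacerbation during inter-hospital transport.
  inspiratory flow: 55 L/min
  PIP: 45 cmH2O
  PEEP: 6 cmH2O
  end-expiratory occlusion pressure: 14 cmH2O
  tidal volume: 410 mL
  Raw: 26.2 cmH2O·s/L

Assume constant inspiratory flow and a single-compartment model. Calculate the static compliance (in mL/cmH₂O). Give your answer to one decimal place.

Flow: 55 L/min ÷ 60 = 0.9167 L/s.
Total PEEP = 14 cmH2O (set 6 + intrinsic 8); this is the baseline alveolar pressure.
Equation of motion (constant flow): PIP = Vt/C + R·V̇ + PEEP.
Vt/C = PIP − R·V̇ − PEEP = 45 − 26.2×0.9167 − 14 = 45 − 24.018 − 14 = 6.982 cmH2O.
C = Vt / 6.982 = 410 / 6.982 = 58.722 mL/cmH2O.

58.7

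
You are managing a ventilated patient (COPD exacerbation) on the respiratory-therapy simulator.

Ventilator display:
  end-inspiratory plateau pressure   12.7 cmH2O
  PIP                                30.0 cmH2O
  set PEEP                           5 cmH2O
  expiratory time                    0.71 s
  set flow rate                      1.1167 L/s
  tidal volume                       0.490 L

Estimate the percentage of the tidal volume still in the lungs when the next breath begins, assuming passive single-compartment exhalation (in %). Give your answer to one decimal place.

48.7

R = (PIP − Pplat)/V̇ = (30.0 − 12.7) / 1.1167 = 17.3/1.1167 = 15.492 cmH2O·s/L.
C = Vt/(Pplat − PEEP) = 490.0 / (12.7 − 5) = 490.0/7.7 = 63.636 mL/cmH2O.
τ = R × C = 15.492 × 0.06364 L/cmH2O = 0.9859 s.
Fraction remaining at end-expiration = e^(−Te/τ) = e^(−0.71/0.9859) = 0.4867 → 48.67%.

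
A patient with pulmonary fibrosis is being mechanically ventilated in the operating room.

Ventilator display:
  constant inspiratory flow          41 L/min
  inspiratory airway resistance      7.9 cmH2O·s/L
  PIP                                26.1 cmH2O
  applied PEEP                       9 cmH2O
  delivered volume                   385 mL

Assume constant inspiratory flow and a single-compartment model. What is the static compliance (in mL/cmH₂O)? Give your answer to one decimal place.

32.9

Flow: 41 L/min ÷ 60 = 0.6833 L/s.
Equation of motion (constant flow): PIP = Vt/C + R·V̇ + PEEP.
Vt/C = PIP − R·V̇ − PEEP = 26.1 − 7.9×0.6833 − 9 = 26.1 − 5.398 − 9 = 11.702 cmH2O.
C = Vt / 11.702 = 385 / 11.702 = 32.9 mL/cmH2O.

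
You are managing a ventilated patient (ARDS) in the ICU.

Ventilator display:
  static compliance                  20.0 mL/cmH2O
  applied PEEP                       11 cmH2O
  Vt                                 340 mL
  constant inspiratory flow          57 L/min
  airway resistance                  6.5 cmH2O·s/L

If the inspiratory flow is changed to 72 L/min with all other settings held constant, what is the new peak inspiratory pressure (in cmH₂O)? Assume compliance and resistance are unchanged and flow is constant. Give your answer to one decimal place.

Flow: 57 L/min ÷ 60 = 0.95 L/s.
New flow: 72 L/min ÷ 60 = 1.2 L/s.
PIP = Vt/C + R·V̇ + PEEP (constant-flow equation of motion).
Only the resistive term changes: ΔPIP = R × ΔV̇ = 6.5 × (1.2 − 0.95) = 6.5 × 0.25 = 1.625 cmH2O.
Original PIP = 340/20.0 + 6.5×0.95 + 11 = 34.175 cmH2O; new PIP = 34.175 + (1.625) = 35.8 cmH2O.

35.8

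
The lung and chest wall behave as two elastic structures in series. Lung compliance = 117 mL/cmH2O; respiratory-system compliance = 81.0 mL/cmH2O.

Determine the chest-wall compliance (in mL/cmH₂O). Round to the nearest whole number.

1/Ccw = 1/Crs − 1/CL.
1/Ccw = 1/81.0 − 1/117 = 0.003799.
Ccw = 263.23 mL/cmH2O.

263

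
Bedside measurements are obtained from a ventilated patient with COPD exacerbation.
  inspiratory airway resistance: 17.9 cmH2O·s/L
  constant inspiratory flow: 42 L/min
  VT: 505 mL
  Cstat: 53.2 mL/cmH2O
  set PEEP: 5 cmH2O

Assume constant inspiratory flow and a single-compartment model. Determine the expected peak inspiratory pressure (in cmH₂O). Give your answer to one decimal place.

Flow: 42 L/min ÷ 60 = 0.7 L/s.
Equation of motion (constant flow): PIP = Vt/C + R·V̇ + PEEP.
PIP = 505/53.2 + 17.9×0.7 + 5 = 9.492 + 12.53 + 5 = 27.022 cmH2O.

27.0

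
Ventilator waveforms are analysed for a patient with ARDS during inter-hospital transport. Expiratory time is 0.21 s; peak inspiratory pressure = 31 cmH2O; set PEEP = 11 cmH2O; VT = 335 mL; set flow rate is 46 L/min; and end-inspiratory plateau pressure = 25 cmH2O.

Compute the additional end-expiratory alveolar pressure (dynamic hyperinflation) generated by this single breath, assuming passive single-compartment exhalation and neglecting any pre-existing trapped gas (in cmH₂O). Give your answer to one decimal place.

4.6

Flow: 46 L/min ÷ 60 = 0.7667 L/s.
R = (PIP − Pplat)/V̇ = (31 − 25) / 0.7667 = 6.0/0.7667 = 7.826 cmH2O·s/L.
C = Vt/(Pplat − PEEP) = 335.0 / (25 − 11) = 335.0/14.0 = 23.929 mL/cmH2O.
τ = R × C = 7.826 × 0.02393 L/cmH2O = 0.1873 s.
Fraction remaining = e^(−Te/τ) = e^(−0.21/0.1873) = 0.3259; trapped volume = 335.0 × 0.3259 = 109.18 mL.
Additional alveolar pressure from trapping ≈ V_trapped / C = 109.18 / 23.929 = 4.563 cmH2O.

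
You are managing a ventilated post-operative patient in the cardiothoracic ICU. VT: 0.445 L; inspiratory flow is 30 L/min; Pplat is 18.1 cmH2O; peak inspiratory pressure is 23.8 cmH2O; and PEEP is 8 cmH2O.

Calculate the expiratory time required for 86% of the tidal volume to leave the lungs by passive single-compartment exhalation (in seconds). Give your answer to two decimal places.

Flow: 30 L/min ÷ 60 = 0.5 L/s.
R = (PIP − Pplat)/V̇ = (23.8 − 18.1) / 0.5 = 5.7/0.5 = 11.4 cmH2O·s/L.
C = Vt/(Pplat − PEEP) = 445.0 / (18.1 − 8) = 445.0/10.1 = 44.059 mL/cmH2O.
τ = R × C = 11.4 × 0.04406 L/cmH2O = 0.5023 s.
t = −τ·ln(1 − 0.86) = −0.5023·ln(0.14) = 0.9876 s.

0.99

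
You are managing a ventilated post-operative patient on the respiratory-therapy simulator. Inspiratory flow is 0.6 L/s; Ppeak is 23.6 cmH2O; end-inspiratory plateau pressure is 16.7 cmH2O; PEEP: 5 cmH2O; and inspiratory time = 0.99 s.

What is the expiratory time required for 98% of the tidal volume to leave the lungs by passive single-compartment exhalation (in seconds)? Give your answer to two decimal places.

2.28

Vt = flow × Ti = 0.6 L/s × 0.99 s × 1000 mL/L = 594.0 mL.
R = (PIP − Pplat)/V̇ = (23.6 − 16.7) / 0.6 = 6.9/0.6 = 11.5 cmH2O·s/L.
C = Vt/(Pplat − PEEP) = 594.0 / (16.7 − 5) = 594.0/11.7 = 50.769 mL/cmH2O.
τ = R × C = 11.5 × 0.05077 L/cmH2O = 0.5839 s.
t = −τ·ln(1 − 0.98) = −0.5839·ln(0.02) = 2.284 s.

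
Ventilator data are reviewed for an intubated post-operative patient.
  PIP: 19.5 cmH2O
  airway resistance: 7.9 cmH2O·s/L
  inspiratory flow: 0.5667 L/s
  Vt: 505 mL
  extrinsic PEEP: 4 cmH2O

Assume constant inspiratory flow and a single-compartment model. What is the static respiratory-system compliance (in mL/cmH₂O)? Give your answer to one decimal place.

Equation of motion (constant flow): PIP = Vt/C + R·V̇ + PEEP.
Vt/C = PIP − R·V̇ − PEEP = 19.5 − 7.9×0.5667 − 4 = 19.5 − 4.477 − 4 = 11.023 cmH2O.
C = Vt / 11.023 = 505 / 11.023 = 45.813 mL/cmH2O.

45.8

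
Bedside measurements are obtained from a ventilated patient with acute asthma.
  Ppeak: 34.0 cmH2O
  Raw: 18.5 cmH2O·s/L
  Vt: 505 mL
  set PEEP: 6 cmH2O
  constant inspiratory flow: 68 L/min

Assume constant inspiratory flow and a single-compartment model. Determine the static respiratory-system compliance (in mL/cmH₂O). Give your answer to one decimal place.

Flow: 68 L/min ÷ 60 = 1.1333 L/s.
Equation of motion (constant flow): PIP = Vt/C + R·V̇ + PEEP.
Vt/C = PIP − R·V̇ − PEEP = 34.0 − 18.5×1.1333 − 6 = 34.0 − 20.966 − 6 = 7.034 cmH2O.
C = Vt / 7.034 = 505 / 7.034 = 71.794 mL/cmH2O.

71.8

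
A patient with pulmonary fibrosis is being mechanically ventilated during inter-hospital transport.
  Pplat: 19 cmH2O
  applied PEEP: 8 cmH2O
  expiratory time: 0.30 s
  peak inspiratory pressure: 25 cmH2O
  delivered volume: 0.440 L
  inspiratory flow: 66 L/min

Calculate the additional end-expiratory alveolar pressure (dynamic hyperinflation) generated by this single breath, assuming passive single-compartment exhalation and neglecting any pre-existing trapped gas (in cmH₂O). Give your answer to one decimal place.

Flow: 66 L/min ÷ 60 = 1.1 L/s.
R = (PIP − Pplat)/V̇ = (25 − 19) / 1.1 = 6.0/1.1 = 5.455 cmH2O·s/L.
C = Vt/(Pplat − PEEP) = 440.0 / (19 − 8) = 440.0/11.0 = 40.0 mL/cmH2O.
τ = R × C = 5.455 × 0.04 L/cmH2O = 0.2182 s.
Fraction remaining = e^(−Te/τ) = e^(−0.30/0.2182) = 0.2529; trapped volume = 440.0 × 0.2529 = 111.28 mL.
Additional alveolar pressure from trapping ≈ V_trapped / C = 111.28 / 40.0 = 2.782 cmH2O.

2.8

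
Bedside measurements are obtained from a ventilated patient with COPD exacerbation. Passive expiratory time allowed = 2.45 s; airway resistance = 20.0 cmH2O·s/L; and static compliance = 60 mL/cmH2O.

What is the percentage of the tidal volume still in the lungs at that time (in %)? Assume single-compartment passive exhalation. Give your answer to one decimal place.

13.0

τ = R × C = 20.0 × 60 mL/cmH2O = 20.0 × 0.060 L/cmH2O = 1.2 s.
Passive exhalation: V(t)/V₀ = e^(−t/τ) = e^(−2.45/1.2) = 0.1298.
Fraction remaining = 0.1298 → 12.98%.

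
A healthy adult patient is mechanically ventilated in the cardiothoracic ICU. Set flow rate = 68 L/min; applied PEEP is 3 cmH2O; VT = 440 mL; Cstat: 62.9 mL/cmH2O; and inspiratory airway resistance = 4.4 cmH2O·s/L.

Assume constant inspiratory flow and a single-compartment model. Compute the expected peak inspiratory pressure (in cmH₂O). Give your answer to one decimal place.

Flow: 68 L/min ÷ 60 = 1.1333 L/s.
Equation of motion (constant flow): PIP = Vt/C + R·V̇ + PEEP.
PIP = 440/62.9 + 4.4×1.1333 + 3 = 6.995 + 4.987 + 3 = 14.982 cmH2O.

15.0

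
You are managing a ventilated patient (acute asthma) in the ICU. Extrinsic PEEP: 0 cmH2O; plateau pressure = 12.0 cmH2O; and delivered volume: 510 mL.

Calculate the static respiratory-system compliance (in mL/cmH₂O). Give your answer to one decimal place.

Cstat = Vt / (Pplat − PEEP) = 510 / (12.0 − 0) = 510 / 12.0 = 42.5 mL/cmH2O.

42.5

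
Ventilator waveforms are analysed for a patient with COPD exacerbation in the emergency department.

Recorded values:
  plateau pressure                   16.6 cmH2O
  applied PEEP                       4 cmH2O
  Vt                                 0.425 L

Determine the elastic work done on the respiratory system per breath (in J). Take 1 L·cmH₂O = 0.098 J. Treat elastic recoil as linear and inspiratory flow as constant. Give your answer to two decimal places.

0.26

Elastic work ≈ ½ × (Pplat − PEEP) × Vt = 0.5 × (16.6 − 4) × 0.425 L = 0.5 × 12.6 × 0.425 = 2.678 L·cmH2O.
× 0.098 J/(L·cmH2O) → 0.2624 J.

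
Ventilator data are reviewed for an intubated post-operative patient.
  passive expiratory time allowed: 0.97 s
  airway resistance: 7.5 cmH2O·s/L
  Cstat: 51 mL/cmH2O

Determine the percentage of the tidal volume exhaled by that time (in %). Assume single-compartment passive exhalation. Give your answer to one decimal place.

92.1

τ = R × C = 7.5 × 51 mL/cmH2O = 7.5 × 0.051 L/cmH2O = 0.3825 s.
Passive exhalation: V(t)/V₀ = e^(−t/τ) = e^(−0.97/0.3825) = 0.07919.
Fraction exhaled = 1 − 0.07919 = 0.9208 → 92.08%.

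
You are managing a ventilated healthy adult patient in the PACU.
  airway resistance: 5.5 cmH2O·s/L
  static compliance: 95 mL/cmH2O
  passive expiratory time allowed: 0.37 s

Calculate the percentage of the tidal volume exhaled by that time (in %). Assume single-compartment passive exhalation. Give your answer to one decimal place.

τ = R × C = 5.5 × 95 mL/cmH2O = 5.5 × 0.095 L/cmH2O = 0.5225 s.
Passive exhalation: V(t)/V₀ = e^(−t/τ) = e^(−0.37/0.5225) = 0.4926.
Fraction exhaled = 1 − 0.4926 = 0.5074 → 50.74%.

50.7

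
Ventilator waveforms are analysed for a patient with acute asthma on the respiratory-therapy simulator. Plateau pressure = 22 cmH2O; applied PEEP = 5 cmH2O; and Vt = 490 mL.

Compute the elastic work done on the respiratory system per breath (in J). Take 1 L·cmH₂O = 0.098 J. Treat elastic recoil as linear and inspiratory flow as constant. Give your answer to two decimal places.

0.41

Elastic work ≈ ½ × (Pplat − PEEP) × Vt = 0.5 × (22 − 5) × 0.490 L = 0.5 × 17.0 × 0.490 = 4.165 L·cmH2O.
× 0.098 J/(L·cmH2O) → 0.4082 J.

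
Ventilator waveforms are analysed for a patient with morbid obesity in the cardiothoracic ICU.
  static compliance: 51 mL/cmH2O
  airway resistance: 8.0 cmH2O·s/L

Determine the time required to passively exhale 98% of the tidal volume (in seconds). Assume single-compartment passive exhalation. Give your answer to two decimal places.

τ = R × C = 8.0 × 51 mL/cmH2O = 8.0 × 0.051 L/cmH2O = 0.408 s.
Exhaled fraction f = 1 − e^(−t/τ) → t = −τ·ln(1 − f) = −0.408·ln(0.02) = 1.596 s.

1.60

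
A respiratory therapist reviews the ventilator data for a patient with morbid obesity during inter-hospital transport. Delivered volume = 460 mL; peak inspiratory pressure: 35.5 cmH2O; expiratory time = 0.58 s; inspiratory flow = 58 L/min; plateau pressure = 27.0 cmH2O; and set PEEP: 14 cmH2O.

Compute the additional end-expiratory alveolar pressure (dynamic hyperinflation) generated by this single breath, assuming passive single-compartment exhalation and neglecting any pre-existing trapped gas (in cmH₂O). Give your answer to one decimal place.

Flow: 58 L/min ÷ 60 = 0.9667 L/s.
R = (PIP − Pplat)/V̇ = (35.5 − 27.0) / 0.9667 = 8.5/0.9667 = 8.793 cmH2O·s/L.
C = Vt/(Pplat − PEEP) = 460.0 / (27.0 − 14) = 460.0/13.0 = 35.385 mL/cmH2O.
τ = R × C = 8.793 × 0.03539 L/cmH2O = 0.3112 s.
Fraction remaining = e^(−Te/τ) = e^(−0.58/0.3112) = 0.1551; trapped volume = 460.0 × 0.1551 = 71.346 mL.
Additional alveolar pressure from trapping ≈ V_trapped / C = 71.346 / 35.385 = 2.016 cmH2O.

2.0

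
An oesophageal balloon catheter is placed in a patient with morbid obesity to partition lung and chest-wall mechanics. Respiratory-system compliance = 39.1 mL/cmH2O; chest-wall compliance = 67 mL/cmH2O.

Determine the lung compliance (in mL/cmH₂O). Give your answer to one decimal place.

1/CL = 1/Crs − 1/Ccw.
1/CL = 1/39.1 − 1/67 = 0.01065.
CL = 93.897 mL/cmH2O.

93.9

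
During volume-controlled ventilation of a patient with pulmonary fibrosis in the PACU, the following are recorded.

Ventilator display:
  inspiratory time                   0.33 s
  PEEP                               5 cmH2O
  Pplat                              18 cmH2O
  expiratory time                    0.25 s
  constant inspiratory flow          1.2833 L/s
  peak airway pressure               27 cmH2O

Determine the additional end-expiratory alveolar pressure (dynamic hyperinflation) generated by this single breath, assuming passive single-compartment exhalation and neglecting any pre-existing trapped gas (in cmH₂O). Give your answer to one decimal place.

4.4

Vt = flow × Ti = 1.2833 L/s × 0.33 s × 1000 mL/L = 423.49 mL.
R = (PIP − Pplat)/V̇ = (27 − 18) / 1.2833 = 9.0/1.2833 = 7.013 cmH2O·s/L.
C = Vt/(Pplat − PEEP) = 423.49 / (18 − 5) = 423.49/13.0 = 32.576 mL/cmH2O.
τ = R × C = 7.013 × 0.03258 L/cmH2O = 0.2285 s.
Fraction remaining = e^(−Te/τ) = e^(−0.25/0.2285) = 0.3348; trapped volume = 423.49 × 0.3348 = 141.78 mL.
Additional alveolar pressure from trapping ≈ V_trapped / C = 141.78 / 32.576 = 4.352 cmH2O.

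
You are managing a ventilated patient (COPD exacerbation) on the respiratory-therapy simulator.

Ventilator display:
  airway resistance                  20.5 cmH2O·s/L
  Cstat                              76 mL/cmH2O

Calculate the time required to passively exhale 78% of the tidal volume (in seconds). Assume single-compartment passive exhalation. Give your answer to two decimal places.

2.36

τ = R × C = 20.5 × 76 mL/cmH2O = 20.5 × 0.076 L/cmH2O = 1.558 s.
Exhaled fraction f = 1 − e^(−t/τ) → t = −τ·ln(1 − f) = −1.558·ln(0.22) = 2.359 s.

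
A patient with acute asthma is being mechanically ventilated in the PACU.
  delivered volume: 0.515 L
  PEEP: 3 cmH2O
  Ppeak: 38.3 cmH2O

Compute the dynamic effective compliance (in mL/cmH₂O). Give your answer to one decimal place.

14.6

Dynamic compliance = Vt / (PIP − PEEP) = 515 / (38.3 − 3) = 515 / 35.3 = 14.589 mL/cmH2O.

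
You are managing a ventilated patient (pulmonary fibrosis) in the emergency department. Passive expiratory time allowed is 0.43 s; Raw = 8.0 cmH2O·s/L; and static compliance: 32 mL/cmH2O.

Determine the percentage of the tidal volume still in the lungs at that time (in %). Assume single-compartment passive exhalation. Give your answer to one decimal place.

18.6

τ = R × C = 8.0 × 32 mL/cmH2O = 8.0 × 0.032 L/cmH2O = 0.256 s.
Passive exhalation: V(t)/V₀ = e^(−t/τ) = e^(−0.43/0.256) = 0.1864.
Fraction remaining = 0.1864 → 18.64%.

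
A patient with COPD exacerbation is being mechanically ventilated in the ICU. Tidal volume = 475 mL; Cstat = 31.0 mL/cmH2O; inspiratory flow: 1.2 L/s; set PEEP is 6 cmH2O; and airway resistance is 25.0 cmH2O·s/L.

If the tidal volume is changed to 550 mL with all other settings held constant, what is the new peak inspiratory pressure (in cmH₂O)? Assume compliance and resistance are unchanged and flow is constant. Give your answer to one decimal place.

PIP = Vt/C + R·V̇ + PEEP (constant-flow equation of motion).
Only the elastic term changes: ΔPIP = ΔVt / C = (550 − 475) / 31.0 = 2.419 cmH2O.
Original PIP = 475/31.0 + 25.0×1.2 + 6 = 51.323 cmH2O; new PIP = 51.323 + (2.419) = 53.742 cmH2O.

53.7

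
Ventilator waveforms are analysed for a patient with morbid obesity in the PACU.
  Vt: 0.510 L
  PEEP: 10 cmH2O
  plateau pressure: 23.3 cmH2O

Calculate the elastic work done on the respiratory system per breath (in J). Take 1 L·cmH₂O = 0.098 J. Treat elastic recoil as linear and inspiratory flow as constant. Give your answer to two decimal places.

Elastic work ≈ ½ × (Pplat − PEEP) × Vt = 0.5 × (23.3 − 10) × 0.510 L = 0.5 × 13.3 × 0.510 = 3.392 L·cmH2O.
× 0.098 J/(L·cmH2O) → 0.3324 J.

0.33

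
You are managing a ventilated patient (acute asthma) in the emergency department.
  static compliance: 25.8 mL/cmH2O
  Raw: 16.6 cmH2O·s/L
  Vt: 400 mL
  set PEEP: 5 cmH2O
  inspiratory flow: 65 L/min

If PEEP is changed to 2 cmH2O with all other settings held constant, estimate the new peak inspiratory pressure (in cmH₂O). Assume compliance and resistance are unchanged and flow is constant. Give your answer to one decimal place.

35.5

Flow: 65 L/min ÷ 60 = 1.0833 L/s.
PIP = Vt/C + R·V̇ + PEEP (constant-flow equation of motion).
Only the baseline term changes: ΔPIP = ΔPEEP = 2 − 5 = -3.0 cmH2O.
Original PIP = 400/25.8 + 16.6×1.0833 + 5 = 38.487 cmH2O; new PIP = 38.487 + (-3.0) = 35.487 cmH2O.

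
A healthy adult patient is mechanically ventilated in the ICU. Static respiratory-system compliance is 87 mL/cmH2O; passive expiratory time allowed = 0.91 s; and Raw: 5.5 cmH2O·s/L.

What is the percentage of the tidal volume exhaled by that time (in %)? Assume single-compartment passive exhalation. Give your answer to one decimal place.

τ = R × C = 5.5 × 87 mL/cmH2O = 5.5 × 0.087 L/cmH2O = 0.4785 s.
Passive exhalation: V(t)/V₀ = e^(−t/τ) = e^(−0.91/0.4785) = 0.1493.
Fraction exhaled = 1 − 0.1493 = 0.8507 → 85.07%.

85.1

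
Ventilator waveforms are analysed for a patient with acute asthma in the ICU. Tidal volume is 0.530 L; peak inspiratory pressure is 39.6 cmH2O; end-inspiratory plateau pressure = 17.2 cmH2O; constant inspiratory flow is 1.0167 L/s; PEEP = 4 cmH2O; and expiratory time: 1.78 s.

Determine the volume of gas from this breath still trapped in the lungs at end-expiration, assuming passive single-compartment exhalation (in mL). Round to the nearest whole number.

R = (PIP − Pplat)/V̇ = (39.6 − 17.2) / 1.0167 = 22.4/1.0167 = 22.032 cmH2O·s/L.
C = Vt/(Pplat − PEEP) = 530.0 / (17.2 − 4) = 530.0/13.2 = 40.152 mL/cmH2O.
τ = R × C = 22.032 × 0.04015 L/cmH2O = 0.8846 s.
Fraction remaining = e^(−Te/τ) = e^(−1.78/0.8846) = 0.1337.
Trapped volume = 530.0 × 0.1337 = 70.861 mL.

71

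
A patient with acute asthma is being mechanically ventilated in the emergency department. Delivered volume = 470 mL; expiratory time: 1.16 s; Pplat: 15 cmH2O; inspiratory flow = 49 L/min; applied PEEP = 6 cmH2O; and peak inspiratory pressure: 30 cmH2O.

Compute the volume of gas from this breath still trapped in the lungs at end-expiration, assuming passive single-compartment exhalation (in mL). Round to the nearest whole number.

Flow: 49 L/min ÷ 60 = 0.8167 L/s.
R = (PIP − Pplat)/V̇ = (30 − 15) / 0.8167 = 15.0/0.8167 = 18.367 cmH2O·s/L.
C = Vt/(Pplat − PEEP) = 470.0 / (15 − 6) = 470.0/9.0 = 52.222 mL/cmH2O.
τ = R × C = 18.367 × 0.05222 L/cmH2O = 0.9591 s.
Fraction remaining = e^(−Te/τ) = e^(−1.16/0.9591) = 0.2984.
Trapped volume = 470.0 × 0.2984 = 140.25 mL.

140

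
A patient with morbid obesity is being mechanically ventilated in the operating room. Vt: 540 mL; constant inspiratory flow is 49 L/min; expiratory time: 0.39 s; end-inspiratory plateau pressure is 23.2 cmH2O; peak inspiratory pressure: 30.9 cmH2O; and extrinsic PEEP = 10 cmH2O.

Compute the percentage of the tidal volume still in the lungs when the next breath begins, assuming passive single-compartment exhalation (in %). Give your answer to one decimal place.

Flow: 49 L/min ÷ 60 = 0.8167 L/s.
R = (PIP − Pplat)/V̇ = (30.9 − 23.2) / 0.8167 = 7.7/0.8167 = 9.428 cmH2O·s/L.
C = Vt/(Pplat − PEEP) = 540.0 / (23.2 − 10) = 540.0/13.2 = 40.909 mL/cmH2O.
τ = R × C = 9.428 × 0.04091 L/cmH2O = 0.3857 s.
Fraction remaining at end-expiration = e^(−Te/τ) = e^(−0.39/0.3857) = 0.3638 → 36.38%.

36.4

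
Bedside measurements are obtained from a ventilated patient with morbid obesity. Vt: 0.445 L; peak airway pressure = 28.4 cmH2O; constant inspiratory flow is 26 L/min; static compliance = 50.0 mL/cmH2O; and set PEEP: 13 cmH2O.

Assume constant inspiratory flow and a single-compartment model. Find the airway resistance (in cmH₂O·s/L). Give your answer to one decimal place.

15.0

Flow: 26 L/min ÷ 60 = 0.4333 L/s.
Equation of motion (constant flow): PIP = Vt/C + R·V̇ + PEEP.
R·V̇ = PIP − Vt/C − PEEP = 28.4 − 445/50.0 − 13 = 28.4 − 8.9 − 13 = 6.5 cmH2O.
R = 6.5 / 0.4333 = 15.001 cmH2O·s/L.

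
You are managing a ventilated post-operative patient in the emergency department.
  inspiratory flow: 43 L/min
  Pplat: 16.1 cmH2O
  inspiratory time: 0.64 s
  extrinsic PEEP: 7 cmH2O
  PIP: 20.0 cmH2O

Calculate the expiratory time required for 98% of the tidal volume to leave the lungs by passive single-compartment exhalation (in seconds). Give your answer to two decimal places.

1.07

Flow: 43 L/min ÷ 60 = 0.7167 L/s.
Vt = flow × Ti = 0.7167 L/s × 0.64 s × 1000 mL/L = 458.69 mL.
R = (PIP − Pplat)/V̇ = (20.0 − 16.1) / 0.7167 = 3.9/0.7167 = 5.442 cmH2O·s/L.
C = Vt/(Pplat − PEEP) = 458.69 / (16.1 − 7) = 458.69/9.1 = 50.405 mL/cmH2O.
τ = R × C = 5.442 × 0.05041 L/cmH2O = 0.2743 s.
t = −τ·ln(1 − 0.98) = −0.2743·ln(0.02) = 1.073 s.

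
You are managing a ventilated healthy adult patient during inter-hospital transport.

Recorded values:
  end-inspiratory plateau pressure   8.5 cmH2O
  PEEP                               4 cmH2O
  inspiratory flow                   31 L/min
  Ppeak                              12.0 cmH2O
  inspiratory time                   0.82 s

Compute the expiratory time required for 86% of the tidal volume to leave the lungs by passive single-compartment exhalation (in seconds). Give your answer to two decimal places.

1.25

Flow: 31 L/min ÷ 60 = 0.5167 L/s.
Vt = flow × Ti = 0.5167 L/s × 0.82 s × 1000 mL/L = 423.69 mL.
R = (PIP − Pplat)/V̇ = (12.0 − 8.5) / 0.5167 = 3.5/0.5167 = 6.774 cmH2O·s/L.
C = Vt/(Pplat − PEEP) = 423.69 / (8.5 − 4) = 423.69/4.5 = 94.153 mL/cmH2O.
τ = R × C = 6.774 × 0.09415 L/cmH2O = 0.6378 s.
t = −τ·ln(1 − 0.86) = −0.6378·ln(0.14) = 1.254 s.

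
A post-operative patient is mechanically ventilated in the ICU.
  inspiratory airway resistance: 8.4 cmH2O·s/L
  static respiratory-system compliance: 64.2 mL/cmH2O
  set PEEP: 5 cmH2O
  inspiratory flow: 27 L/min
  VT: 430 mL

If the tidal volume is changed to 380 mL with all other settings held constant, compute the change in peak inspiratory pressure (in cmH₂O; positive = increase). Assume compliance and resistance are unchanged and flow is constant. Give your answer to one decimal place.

-0.8

PIP = Vt/C + R·V̇ + PEEP (constant-flow equation of motion).
Only the elastic term changes: ΔPIP = ΔVt / C = (380 − 430) / 64.2 = -0.7788 cmH2O.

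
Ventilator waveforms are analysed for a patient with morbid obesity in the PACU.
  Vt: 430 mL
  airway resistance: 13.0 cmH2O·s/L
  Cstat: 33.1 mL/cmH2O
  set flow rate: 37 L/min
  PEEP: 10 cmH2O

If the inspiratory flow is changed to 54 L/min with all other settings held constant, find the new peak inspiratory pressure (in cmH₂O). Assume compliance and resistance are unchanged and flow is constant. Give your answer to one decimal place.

34.7

Flow: 37 L/min ÷ 60 = 0.6167 L/s.
New flow: 54 L/min ÷ 60 = 0.9 L/s.
PIP = Vt/C + R·V̇ + PEEP (constant-flow equation of motion).
Only the resistive term changes: ΔPIP = R × ΔV̇ = 13.0 × (0.9 − 0.6167) = 13.0 × 0.2833 = 3.683 cmH2O.
Original PIP = 430/33.1 + 13.0×0.6167 + 10 = 31.008 cmH2O; new PIP = 31.008 + (3.683) = 34.691 cmH2O.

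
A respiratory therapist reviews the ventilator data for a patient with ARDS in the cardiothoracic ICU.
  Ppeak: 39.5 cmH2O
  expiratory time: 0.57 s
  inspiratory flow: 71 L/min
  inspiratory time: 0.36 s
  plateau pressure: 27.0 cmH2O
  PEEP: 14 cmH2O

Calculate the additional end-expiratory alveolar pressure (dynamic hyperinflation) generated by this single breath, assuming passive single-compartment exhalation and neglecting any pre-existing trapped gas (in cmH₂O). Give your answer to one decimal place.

2.5

Flow: 71 L/min ÷ 60 = 1.1833 L/s.
Vt = flow × Ti = 1.1833 L/s × 0.36 s × 1000 mL/L = 425.99 mL.
R = (PIP − Pplat)/V̇ = (39.5 − 27.0) / 1.1833 = 12.5/1.1833 = 10.564 cmH2O·s/L.
C = Vt/(Pplat − PEEP) = 425.99 / (27.0 − 14) = 425.99/13.0 = 32.768 mL/cmH2O.
τ = R × C = 10.564 × 0.03277 L/cmH2O = 0.3462 s.
Fraction remaining = e^(−Te/τ) = e^(−0.57/0.3462) = 0.1927; trapped volume = 425.99 × 0.1927 = 82.088 mL.
Additional alveolar pressure from trapping ≈ V_trapped / C = 82.088 / 32.768 = 2.505 cmH2O.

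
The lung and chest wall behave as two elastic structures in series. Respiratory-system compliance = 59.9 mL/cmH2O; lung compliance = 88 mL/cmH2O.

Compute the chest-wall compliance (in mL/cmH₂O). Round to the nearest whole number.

1/Ccw = 1/Crs − 1/CL.
1/Ccw = 1/59.9 − 1/88 = 0.005331.
Ccw = 187.58 mL/cmH2O.

188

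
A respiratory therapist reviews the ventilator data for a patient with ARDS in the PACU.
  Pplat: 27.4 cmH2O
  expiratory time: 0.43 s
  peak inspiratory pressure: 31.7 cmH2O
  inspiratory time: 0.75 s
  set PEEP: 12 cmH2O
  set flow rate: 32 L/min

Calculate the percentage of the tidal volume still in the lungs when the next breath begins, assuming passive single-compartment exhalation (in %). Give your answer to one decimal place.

Flow: 32 L/min ÷ 60 = 0.5333 L/s.
Vt = flow × Ti = 0.5333 L/s × 0.75 s × 1000 mL/L = 399.98 mL.
R = (PIP − Pplat)/V̇ = (31.7 − 27.4) / 0.5333 = 4.3/0.5333 = 8.063 cmH2O·s/L.
C = Vt/(Pplat − PEEP) = 399.98 / (27.4 − 12) = 399.98/15.4 = 25.973 mL/cmH2O.
τ = R × C = 8.063 × 0.02597 L/cmH2O = 0.2094 s.
Fraction remaining at end-expiration = e^(−Te/τ) = e^(−0.43/0.2094) = 0.1283 → 12.83%.

12.8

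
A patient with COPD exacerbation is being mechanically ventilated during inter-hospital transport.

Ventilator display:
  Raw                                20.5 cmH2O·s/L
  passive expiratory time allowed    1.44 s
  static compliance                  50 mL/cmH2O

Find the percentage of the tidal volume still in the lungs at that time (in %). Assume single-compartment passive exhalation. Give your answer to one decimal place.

τ = R × C = 20.5 × 50 mL/cmH2O = 20.5 × 0.050 L/cmH2O = 1.025 s.
Passive exhalation: V(t)/V₀ = e^(−t/τ) = e^(−1.44/1.025) = 0.2454.
Fraction remaining = 0.2454 → 24.54%.

24.5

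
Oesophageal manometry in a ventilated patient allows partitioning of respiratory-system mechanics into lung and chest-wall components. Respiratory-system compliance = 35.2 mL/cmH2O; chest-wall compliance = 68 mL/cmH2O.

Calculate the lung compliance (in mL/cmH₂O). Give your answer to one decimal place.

73.0

1/CL = 1/Crs − 1/Ccw.
1/CL = 1/35.2 − 1/68 = 0.0137.
CL = 72.993 mL/cmH2O.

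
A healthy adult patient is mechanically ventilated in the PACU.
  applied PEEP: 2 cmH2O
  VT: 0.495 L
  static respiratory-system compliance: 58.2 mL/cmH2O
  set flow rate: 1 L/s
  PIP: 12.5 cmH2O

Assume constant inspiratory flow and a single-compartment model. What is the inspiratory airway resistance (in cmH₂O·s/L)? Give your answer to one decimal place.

Equation of motion (constant flow): PIP = Vt/C + R·V̇ + PEEP.
R·V̇ = PIP − Vt/C − PEEP = 12.5 − 495/58.2 − 2 = 12.5 − 8.505 − 2 = 1.995 cmH2O.
R = 1.995 / 1 = 1.995 cmH2O·s/L.

2.0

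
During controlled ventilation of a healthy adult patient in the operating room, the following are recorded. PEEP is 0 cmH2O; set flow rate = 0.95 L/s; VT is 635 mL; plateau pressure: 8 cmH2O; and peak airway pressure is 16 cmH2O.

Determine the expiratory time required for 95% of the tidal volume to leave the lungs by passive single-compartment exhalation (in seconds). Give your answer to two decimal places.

R = (PIP − Pplat)/V̇ = (16 − 8) / 0.95 = 8.0/0.95 = 8.421 cmH2O·s/L.
C = Vt/(Pplat − PEEP) = 635.0 / (8 − 0) = 635.0/8.0 = 79.375 mL/cmH2O.
τ = R × C = 8.421 × 0.07938 L/cmH2O = 0.6685 s.
t = −τ·ln(1 − 0.95) = −0.6685·ln(0.05) = 2.003 s.

2.00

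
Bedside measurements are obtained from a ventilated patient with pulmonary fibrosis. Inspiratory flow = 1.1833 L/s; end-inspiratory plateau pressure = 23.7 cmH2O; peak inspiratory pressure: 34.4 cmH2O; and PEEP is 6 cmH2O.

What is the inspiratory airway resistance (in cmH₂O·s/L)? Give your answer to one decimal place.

9.0

Raw = (PIP − Pplat) / flow = (34.4 − 23.7) / 1.1833 = 10.7 / 1.1833 = 9.043 cmH2O·s/L.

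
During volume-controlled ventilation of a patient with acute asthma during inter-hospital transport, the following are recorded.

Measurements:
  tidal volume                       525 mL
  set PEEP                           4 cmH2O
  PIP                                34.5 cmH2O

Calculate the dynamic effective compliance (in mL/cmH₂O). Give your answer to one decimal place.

Dynamic compliance = Vt / (PIP − PEEP) = 525 / (34.5 − 4) = 525 / 30.5 = 17.213 mL/cmH2O.

17.2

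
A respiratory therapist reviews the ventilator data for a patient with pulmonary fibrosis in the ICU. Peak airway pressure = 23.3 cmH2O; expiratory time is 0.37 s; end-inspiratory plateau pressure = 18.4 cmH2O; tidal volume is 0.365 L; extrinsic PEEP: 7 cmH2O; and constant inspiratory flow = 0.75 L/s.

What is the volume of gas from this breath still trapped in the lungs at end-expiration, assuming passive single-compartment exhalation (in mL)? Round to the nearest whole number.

R = (PIP − Pplat)/V̇ = (23.3 − 18.4) / 0.75 = 4.9/0.75 = 6.533 cmH2O·s/L.
C = Vt/(Pplat − PEEP) = 365.0 / (18.4 − 7) = 365.0/11.4 = 32.018 mL/cmH2O.
τ = R × C = 6.533 × 0.03202 L/cmH2O = 0.2092 s.
Fraction remaining = e^(−Te/τ) = e^(−0.37/0.2092) = 0.1706.
Trapped volume = 365.0 × 0.1706 = 62.269 mL.

62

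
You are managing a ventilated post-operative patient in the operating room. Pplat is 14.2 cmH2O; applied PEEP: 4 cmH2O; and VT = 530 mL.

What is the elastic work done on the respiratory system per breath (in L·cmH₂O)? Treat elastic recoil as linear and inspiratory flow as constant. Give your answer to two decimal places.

2.70

Elastic work ≈ ½ × (Pplat − PEEP) × Vt = 0.5 × (14.2 − 4) × 0.530 L = 0.5 × 10.2 × 0.530 = 2.703 L·cmH2O.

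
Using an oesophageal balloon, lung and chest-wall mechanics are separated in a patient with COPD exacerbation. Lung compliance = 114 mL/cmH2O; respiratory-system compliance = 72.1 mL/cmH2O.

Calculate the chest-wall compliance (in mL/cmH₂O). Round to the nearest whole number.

196

1/Ccw = 1/Crs − 1/CL.
1/Ccw = 1/72.1 − 1/114 = 0.005098.
Ccw = 196.16 mL/cmH2O.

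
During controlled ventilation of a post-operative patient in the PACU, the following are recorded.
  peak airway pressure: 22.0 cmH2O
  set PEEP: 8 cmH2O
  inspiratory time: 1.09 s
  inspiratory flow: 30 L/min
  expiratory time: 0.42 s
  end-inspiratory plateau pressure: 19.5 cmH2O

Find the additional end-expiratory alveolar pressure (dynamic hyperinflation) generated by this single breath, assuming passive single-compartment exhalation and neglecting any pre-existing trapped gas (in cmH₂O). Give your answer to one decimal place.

Flow: 30 L/min ÷ 60 = 0.5 L/s.
Vt = flow × Ti = 0.5 L/s × 1.09 s × 1000 mL/L = 545.0 mL.
R = (PIP − Pplat)/V̇ = (22.0 − 19.5) / 0.5 = 2.5/0.5 = 5.0 cmH2O·s/L.
C = Vt/(Pplat − PEEP) = 545.0 / (19.5 − 8) = 545.0/11.5 = 47.391 mL/cmH2O.
τ = R × C = 5.0 × 0.04739 L/cmH2O = 0.237 s.
Fraction remaining = e^(−Te/τ) = e^(−0.42/0.237) = 0.17; trapped volume = 545.0 × 0.17 = 92.65 mL.
Additional alveolar pressure from trapping ≈ V_trapped / C = 92.65 / 47.391 = 1.955 cmH2O.

2.0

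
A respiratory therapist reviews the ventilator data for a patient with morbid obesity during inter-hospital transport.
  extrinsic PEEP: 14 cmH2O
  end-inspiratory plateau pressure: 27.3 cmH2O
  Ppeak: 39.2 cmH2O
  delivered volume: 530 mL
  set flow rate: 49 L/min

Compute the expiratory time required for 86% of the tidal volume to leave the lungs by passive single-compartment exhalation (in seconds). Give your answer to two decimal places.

1.14

Flow: 49 L/min ÷ 60 = 0.8167 L/s.
R = (PIP − Pplat)/V̇ = (39.2 − 27.3) / 0.8167 = 11.9/0.8167 = 14.571 cmH2O·s/L.
C = Vt/(Pplat − PEEP) = 530.0 / (27.3 − 14) = 530.0/13.3 = 39.85 mL/cmH2O.
τ = R × C = 14.571 × 0.03985 L/cmH2O = 0.5807 s.
t = −τ·ln(1 − 0.86) = −0.5807·ln(0.14) = 1.142 s.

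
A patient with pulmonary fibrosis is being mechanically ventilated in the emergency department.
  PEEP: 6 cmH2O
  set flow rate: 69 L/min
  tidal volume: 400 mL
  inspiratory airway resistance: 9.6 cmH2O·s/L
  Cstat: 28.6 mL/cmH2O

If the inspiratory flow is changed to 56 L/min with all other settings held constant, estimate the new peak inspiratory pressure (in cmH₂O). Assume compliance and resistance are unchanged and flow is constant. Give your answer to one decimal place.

28.9

Flow: 69 L/min ÷ 60 = 1.15 L/s.
New flow: 56 L/min ÷ 60 = 0.9333 L/s.
PIP = Vt/C + R·V̇ + PEEP (constant-flow equation of motion).
Only the resistive term changes: ΔPIP = R × ΔV̇ = 9.6 × (0.9333 − 1.15) = 9.6 × -0.2167 = -2.08 cmH2O.
Original PIP = 400/28.6 + 9.6×1.15 + 6 = 31.026 cmH2O; new PIP = 31.026 + (-2.08) = 28.946 cmH2O.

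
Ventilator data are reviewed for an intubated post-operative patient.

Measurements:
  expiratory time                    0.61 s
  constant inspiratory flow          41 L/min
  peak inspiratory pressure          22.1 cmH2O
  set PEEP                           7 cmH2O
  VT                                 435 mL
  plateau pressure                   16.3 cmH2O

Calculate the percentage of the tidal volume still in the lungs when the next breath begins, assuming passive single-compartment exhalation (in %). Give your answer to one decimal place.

Flow: 41 L/min ÷ 60 = 0.6833 L/s.
R = (PIP − Pplat)/V̇ = (22.1 − 16.3) / 0.6833 = 5.8/0.6833 = 8.488 cmH2O·s/L.
C = Vt/(Pplat − PEEP) = 435.0 / (16.3 − 7) = 435.0/9.3 = 46.774 mL/cmH2O.
τ = R × C = 8.488 × 0.04677 L/cmH2O = 0.397 s.
Fraction remaining at end-expiration = e^(−Te/τ) = e^(−0.61/0.397) = 0.2151 → 21.51%.

21.5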